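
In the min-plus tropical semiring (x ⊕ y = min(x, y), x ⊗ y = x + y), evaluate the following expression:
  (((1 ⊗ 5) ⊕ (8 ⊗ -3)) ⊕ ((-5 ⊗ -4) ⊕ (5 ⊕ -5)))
(((1 ⊗ 5) ⊕ (8 ⊗ -3)) ⊕ ((-5 ⊗ -4) ⊕ (5 ⊕ -5))) = -9

Expand innermost to outermost. Recall ⊕ takes the minimum of its arguments and ⊗ takes their sum. Working out the expression (((1 ⊗ 5) ⊕ (8 ⊗ -3)) ⊕ ((-5 ⊗ -4) ⊕ (5 ⊕ -5))) gives -9.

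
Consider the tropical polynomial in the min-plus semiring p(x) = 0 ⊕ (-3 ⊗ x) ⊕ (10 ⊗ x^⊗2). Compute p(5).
p(5) = 0

A tropical monomial a ⊗ x^⊗i evaluates to a + i · x. Evaluating each term at x = 5:
  Term 0 contributes 0 + 0 · 5 = 0
  Term 1 contributes -3 + 1 · 5 = 2
  Term 2 contributes 10 + 2 · 5 = 20
p(5) = ⊕ of these = min[0, 2, 20] = 0.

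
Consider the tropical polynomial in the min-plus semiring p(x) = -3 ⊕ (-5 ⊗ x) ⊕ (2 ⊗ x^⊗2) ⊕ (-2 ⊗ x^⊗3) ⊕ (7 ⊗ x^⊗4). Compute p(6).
p(6) = -3

A tropical monomial a ⊗ x^⊗i evaluates to a + i · x. Evaluating each term at x = 6:
  Term 0 contributes -3 + 0 · 6 = -3
  Term 1 contributes -5 + 1 · 6 = 1
  Term 2 contributes 2 + 2 · 6 = 14
  Term 3 contributes -2 + 3 · 6 = 16
  Term 4 contributes 7 + 4 · 6 = 31
p(6) = ⊕ of these = min[-3, 1, 14, 16, 31] = -3.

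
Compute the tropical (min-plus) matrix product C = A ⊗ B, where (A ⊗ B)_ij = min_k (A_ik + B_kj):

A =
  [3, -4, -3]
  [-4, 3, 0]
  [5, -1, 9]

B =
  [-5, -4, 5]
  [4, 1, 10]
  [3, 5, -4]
A ⊗ B =
  [-2, -3, -7]
  [-9, -8, -4]
  [0, 0, 5]

Apply the min-plus product entry-by-entry:
  C[0][0] = min over k of (A[0][0] + B[0][0] = 3 + -5 = -2, A[0][1] + B[1][0] = -4 + 4 = 0, A[0][2] + B[2][0] = -3 + 3 = 0) = -2 (attained at k = 0)
  C[0][1] = min over k of (A[0][0] + B[0][1] = 3 + -4 = -1, A[0][1] + B[1][1] = -4 + 1 = -3, A[0][2] + B[2][1] = -3 + 5 = 2) = -3 (attained at k = 1)
  C[0][2] = min over k of (A[0][0] + B[0][2] = 3 + 5 = 8, A[0][1] + B[1][2] = -4 + 10 = 6, A[0][2] + B[2][2] = -3 + -4 = -7) = -7 (attained at k = 2)
  C[1][0] = min over k of (A[1][0] + B[0][0] = -4 + -5 = -9, A[1][1] + B[1][0] = 3 + 4 = 7, A[1][2] + B[2][0] = 0 + 3 = 3) = -9 (attained at k = 0)
  C[1][1] = min over k of (A[1][0] + B[0][1] = -4 + -4 = -8, A[1][1] + B[1][1] = 3 + 1 = 4, A[1][2] + B[2][1] = 0 + 5 = 5) = -8 (attained at k = 0)
  C[1][2] = min over k of (A[1][0] + B[0][2] = -4 + 5 = 1, A[1][1] + B[1][2] = 3 + 10 = 13, A[1][2] + B[2][2] = 0 + -4 = -4) = -4 (attained at k = 2)
  C[2][0] = min over k of (A[2][0] + B[0][0] = 5 + -5 = 0, A[2][1] + B[1][0] = -1 + 4 = 3, A[2][2] + B[2][0] = 9 + 3 = 12) = 0 (attained at k = 0)
  C[2][1] = min over k of (A[2][0] + B[0][1] = 5 + -4 = 1, A[2][1] + B[1][1] = -1 + 1 = 0, A[2][2] + B[2][1] = 9 + 5 = 14) = 0 (attained at k = 1)
  C[2][2] = min over k of (A[2][0] + B[0][2] = 5 + 5 = 10, A[2][1] + B[1][2] = -1 + 10 = 9, A[2][2] + B[2][2] = 9 + -4 = 5) = 5 (attained at k = 2)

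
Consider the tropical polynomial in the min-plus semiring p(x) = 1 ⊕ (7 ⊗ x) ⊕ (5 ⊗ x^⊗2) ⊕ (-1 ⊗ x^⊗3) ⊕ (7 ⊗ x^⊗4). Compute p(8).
p(8) = 1

A tropical monomial a ⊗ x^⊗i evaluates to a + i · x. Evaluating each term at x = 8:
  Term 0 contributes 1 + 0 · 8 = 1
  Term 1 contributes 7 + 1 · 8 = 15
  Term 2 contributes 5 + 2 · 8 = 21
  Term 3 contributes -1 + 3 · 8 = 23
  Term 4 contributes 7 + 4 · 8 = 39
p(8) = ⊕ of these = min[1, 15, 21, 23, 39] = 1.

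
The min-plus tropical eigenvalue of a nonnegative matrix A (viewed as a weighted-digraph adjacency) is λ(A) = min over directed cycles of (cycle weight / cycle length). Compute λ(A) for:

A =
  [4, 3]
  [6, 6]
λ(A) = 4

Enumerate directed cycles and compute their means (weight / length). Sample:
  cycle 0 → 0: weight = 4, length = 1, mean = 4/1 ≈ 4.000
  cycle 1 → 1: weight = 6, length = 1, mean = 6/1 ≈ 6.000
  cycle 0 → 1 → 0: weight = 9, length = 2, mean = 9/2 ≈ 4.500
  cycle 1 → 0 → 1: weight = 9, length = 2, mean = 9/2 ≈ 4.500
Minimum mean = 4.000, attained e.g. along the cycle 0 → 0 with weight 4 and length 1. So λ(A) = 4/1 = 4.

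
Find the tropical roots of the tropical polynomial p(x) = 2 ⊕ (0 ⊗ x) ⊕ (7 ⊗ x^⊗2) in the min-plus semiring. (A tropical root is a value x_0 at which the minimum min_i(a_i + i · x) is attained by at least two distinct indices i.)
Roots: {-7, 2}

Each tropical root is a break point of the lower envelope of the lines y = a_i + i · x (there are 3 lines, with slopes 0, 1, ..., 2). Only the lines that attain the minimum somewhere contribute to roots; other lines are dominated. Here the surviving (envelope) indices are i = 2, i = 1, i = 0.
Intersections between consecutive envelope lines give the roots: for adjacent envelope indices i < j the intersection is x = (a_i − a_j) / (j − i). Reading off the sorted break points: {-7, 2}.
Verification: at each break x_0, at least two indices attain the minimum of min_i(a_i + i · x_0).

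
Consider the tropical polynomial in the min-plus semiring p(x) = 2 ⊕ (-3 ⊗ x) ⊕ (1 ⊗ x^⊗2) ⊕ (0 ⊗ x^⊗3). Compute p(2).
p(2) = -1

A tropical monomial a ⊗ x^⊗i evaluates to a + i · x. Evaluating each term at x = 2:
  Term 0 contributes 2 + 0 · 2 = 2
  Term 1 contributes -3 + 1 · 2 = -1
  Term 2 contributes 1 + 2 · 2 = 5
  Term 3 contributes 0 + 3 · 2 = 6
p(2) = ⊕ of these = min[2, -1, 5, 6] = -1.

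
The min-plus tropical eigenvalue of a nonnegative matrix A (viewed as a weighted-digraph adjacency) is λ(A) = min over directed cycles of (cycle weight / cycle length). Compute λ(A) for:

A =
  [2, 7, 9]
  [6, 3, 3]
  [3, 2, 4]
λ(A) = 2

Enumerate directed cycles and compute their means (weight / length). Sample:
  cycle 0 → 0: weight = 2, length = 1, mean = 2/1 ≈ 2.000
  cycle 1 → 1: weight = 3, length = 1, mean = 3/1 ≈ 3.000
  cycle 2 → 2: weight = 4, length = 1, mean = 4/1 ≈ 4.000
  cycle 0 → 1 → 0: weight = 13, length = 2, mean = 13/2 ≈ 6.500
  cycle 0 → 2 → 0: weight = 12, length = 2, mean = 12/2 ≈ 6.000
  cycle 1 → 0 → 1: weight = 13, length = 2, mean = 13/2 ≈ 6.500
Minimum mean = 2.000, attained e.g. along the cycle 0 → 0 with weight 2 and length 1. So λ(A) = 2/1 = 2.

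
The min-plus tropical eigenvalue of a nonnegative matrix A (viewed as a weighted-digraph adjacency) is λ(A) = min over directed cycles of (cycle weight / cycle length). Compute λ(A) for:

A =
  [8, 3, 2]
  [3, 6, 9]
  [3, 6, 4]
λ(A) = 5/2

Enumerate directed cycles and compute their means (weight / length). Sample:
  cycle 0 → 0: weight = 8, length = 1, mean = 8/1 ≈ 8.000
  cycle 1 → 1: weight = 6, length = 1, mean = 6/1 ≈ 6.000
  cycle 2 → 2: weight = 4, length = 1, mean = 4/1 ≈ 4.000
  cycle 0 → 1 → 0: weight = 6, length = 2, mean = 6/2 ≈ 3.000
  cycle 0 → 2 → 0: weight = 5, length = 2, mean = 5/2 ≈ 2.500
  cycle 1 → 0 → 1: weight = 6, length = 2, mean = 6/2 ≈ 3.000
Minimum mean = 2.500, attained e.g. along the cycle 0 → 2 → 0 with weight 5 and length 2. So λ(A) = 5/2 = 5/2.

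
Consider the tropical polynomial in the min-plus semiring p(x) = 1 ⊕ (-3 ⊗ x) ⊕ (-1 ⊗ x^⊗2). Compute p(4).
p(4) = 1

A tropical monomial a ⊗ x^⊗i evaluates to a + i · x. Evaluating each term at x = 4:
  Term 0 contributes 1 + 0 · 4 = 1
  Term 1 contributes -3 + 1 · 4 = 1
  Term 2 contributes -1 + 2 · 4 = 7
p(4) = ⊕ of these = min[1, 1, 7] = 1.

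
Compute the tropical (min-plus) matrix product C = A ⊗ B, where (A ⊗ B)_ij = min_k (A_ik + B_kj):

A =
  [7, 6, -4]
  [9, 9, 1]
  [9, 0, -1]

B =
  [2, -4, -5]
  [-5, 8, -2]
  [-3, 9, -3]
A ⊗ B =
  [-7, 3, -7]
  [-2, 5, -2]
  [-5, 5, -4]

Apply the min-plus product entry-by-entry:
  C[0][0] = min over k of (A[0][0] + B[0][0] = 7 + 2 = 9, A[0][1] + B[1][0] = 6 + -5 = 1, A[0][2] + B[2][0] = -4 + -3 = -7) = -7 (attained at k = 2)
  C[0][1] = min over k of (A[0][0] + B[0][1] = 7 + -4 = 3, A[0][1] + B[1][1] = 6 + 8 = 14, A[0][2] + B[2][1] = -4 + 9 = 5) = 3 (attained at k = 0)
  C[0][2] = min over k of (A[0][0] + B[0][2] = 7 + -5 = 2, A[0][1] + B[1][2] = 6 + -2 = 4, A[0][2] + B[2][2] = -4 + -3 = -7) = -7 (attained at k = 2)
  C[1][0] = min over k of (A[1][0] + B[0][0] = 9 + 2 = 11, A[1][1] + B[1][0] = 9 + -5 = 4, A[1][2] + B[2][0] = 1 + -3 = -2) = -2 (attained at k = 2)
  C[1][1] = min over k of (A[1][0] + B[0][1] = 9 + -4 = 5, A[1][1] + B[1][1] = 9 + 8 = 17, A[1][2] + B[2][1] = 1 + 9 = 10) = 5 (attained at k = 0)
  C[1][2] = min over k of (A[1][0] + B[0][2] = 9 + -5 = 4, A[1][1] + B[1][2] = 9 + -2 = 7, A[1][2] + B[2][2] = 1 + -3 = -2) = -2 (attained at k = 2)
  C[2][0] = min over k of (A[2][0] + B[0][0] = 9 + 2 = 11, A[2][1] + B[1][0] = 0 + -5 = -5, A[2][2] + B[2][0] = -1 + -3 = -4) = -5 (attained at k = 1)
  C[2][1] = min over k of (A[2][0] + B[0][1] = 9 + -4 = 5, A[2][1] + B[1][1] = 0 + 8 = 8, A[2][2] + B[2][1] = -1 + 9 = 8) = 5 (attained at k = 0)
  C[2][2] = min over k of (A[2][0] + B[0][2] = 9 + -5 = 4, A[2][1] + B[1][2] = 0 + -2 = -2, A[2][2] + B[2][2] = -1 + -3 = -4) = -4 (attained at k = 2)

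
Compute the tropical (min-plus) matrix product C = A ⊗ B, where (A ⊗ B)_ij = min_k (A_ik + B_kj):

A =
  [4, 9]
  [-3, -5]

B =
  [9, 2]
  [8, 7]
A ⊗ B =
  [13, 6]
  [3, -1]

Apply the min-plus product entry-by-entry:
  C[0][0] = min over k of (A[0][0] + B[0][0] = 4 + 9 = 13, A[0][1] + B[1][0] = 9 + 8 = 17) = 13 (attained at k = 0)
  C[0][1] = min over k of (A[0][0] + B[0][1] = 4 + 2 = 6, A[0][1] + B[1][1] = 9 + 7 = 16) = 6 (attained at k = 0)
  C[1][0] = min over k of (A[1][0] + B[0][0] = -3 + 9 = 6, A[1][1] + B[1][0] = -5 + 8 = 3) = 3 (attained at k = 1)
  C[1][1] = min over k of (A[1][0] + B[0][1] = -3 + 2 = -1, A[1][1] + B[1][1] = -5 + 7 = 2) = -1 (attained at k = 0)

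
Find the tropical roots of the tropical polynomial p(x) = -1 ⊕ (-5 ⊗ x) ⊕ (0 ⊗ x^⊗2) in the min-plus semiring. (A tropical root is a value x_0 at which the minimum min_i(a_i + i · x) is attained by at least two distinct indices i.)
Roots: {-5, 4}

Each tropical root is a break point of the lower envelope of the lines y = a_i + i · x (there are 3 lines, with slopes 0, 1, ..., 2). Only the lines that attain the minimum somewhere contribute to roots; other lines are dominated. Here the surviving (envelope) indices are i = 2, i = 1, i = 0.
Intersections between consecutive envelope lines give the roots: for adjacent envelope indices i < j the intersection is x = (a_i − a_j) / (j − i). Reading off the sorted break points: {-5, 4}.
Verification: at each break x_0, at least two indices attain the minimum of min_i(a_i + i · x_0).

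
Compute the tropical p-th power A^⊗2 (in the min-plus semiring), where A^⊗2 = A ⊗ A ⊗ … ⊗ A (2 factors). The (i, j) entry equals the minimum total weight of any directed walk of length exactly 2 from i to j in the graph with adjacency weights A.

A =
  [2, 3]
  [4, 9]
A^⊗2 =
  [4, 5]
  [6, 7]

Each entry (A^⊗2)_ij equals the minimum over all length-2 walks i = v_0 → v_1 → … → v_2 = j of Σ_t A[v_t][v_{t+1}]. For example, for (i, j) = (0, 1) we minimise over 2 possible intermediate vertex sequences; the minimum is 5, attained along the walk 0 → 0 → 1.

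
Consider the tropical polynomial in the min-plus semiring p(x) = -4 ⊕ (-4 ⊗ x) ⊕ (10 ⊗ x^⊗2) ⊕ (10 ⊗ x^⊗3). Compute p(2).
p(2) = -4

A tropical monomial a ⊗ x^⊗i evaluates to a + i · x. Evaluating each term at x = 2:
  Term 0 contributes -4 + 0 · 2 = -4
  Term 1 contributes -4 + 1 · 2 = -2
  Term 2 contributes 10 + 2 · 2 = 14
  Term 3 contributes 10 + 3 · 2 = 16
p(2) = ⊕ of these = min[-4, -2, 14, 16] = -4.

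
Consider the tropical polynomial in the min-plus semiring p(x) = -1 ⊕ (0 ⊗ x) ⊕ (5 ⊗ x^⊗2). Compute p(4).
p(4) = -1

A tropical monomial a ⊗ x^⊗i evaluates to a + i · x. Evaluating each term at x = 4:
  Term 0 contributes -1 + 0 · 4 = -1
  Term 1 contributes 0 + 1 · 4 = 4
  Term 2 contributes 5 + 2 · 4 = 13
p(4) = ⊕ of these = min[-1, 4, 13] = -1.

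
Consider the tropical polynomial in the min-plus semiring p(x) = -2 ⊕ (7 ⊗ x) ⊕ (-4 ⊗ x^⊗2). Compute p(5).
p(5) = -2

A tropical monomial a ⊗ x^⊗i evaluates to a + i · x. Evaluating each term at x = 5:
  Term 0 contributes -2 + 0 · 5 = -2
  Term 1 contributes 7 + 1 · 5 = 12
  Term 2 contributes -4 + 2 · 5 = 6
p(5) = ⊕ of these = min[-2, 12, 6] = -2.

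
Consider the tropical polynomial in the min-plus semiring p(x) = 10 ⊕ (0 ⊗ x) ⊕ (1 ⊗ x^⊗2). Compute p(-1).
p(-1) = -1

A tropical monomial a ⊗ x^⊗i evaluates to a + i · x. Evaluating each term at x = -1:
  Term 0 contributes 10 + 0 · -1 = 10
  Term 1 contributes 0 + 1 · -1 = -1
  Term 2 contributes 1 + 2 · -1 = -1
p(-1) = ⊕ of these = min[10, -1, -1] = -1.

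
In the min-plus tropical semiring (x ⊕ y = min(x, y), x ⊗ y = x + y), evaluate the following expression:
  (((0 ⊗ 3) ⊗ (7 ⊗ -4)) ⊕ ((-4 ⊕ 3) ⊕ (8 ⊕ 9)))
(((0 ⊗ 3) ⊗ (7 ⊗ -4)) ⊕ ((-4 ⊕ 3) ⊕ (8 ⊕ 9))) = -4

Expand innermost to outermost. Recall ⊕ takes the minimum of its arguments and ⊗ takes their sum. Working out the expression (((0 ⊗ 3) ⊗ (7 ⊗ -4)) ⊕ ((-4 ⊕ 3) ⊕ (8 ⊕ 9))) gives -4.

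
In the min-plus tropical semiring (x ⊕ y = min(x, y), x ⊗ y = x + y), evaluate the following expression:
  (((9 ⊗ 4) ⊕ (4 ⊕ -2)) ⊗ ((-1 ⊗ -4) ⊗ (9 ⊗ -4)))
(((9 ⊗ 4) ⊕ (4 ⊕ -2)) ⊗ ((-1 ⊗ -4) ⊗ (9 ⊗ -4))) = -2

Expand innermost to outermost. Recall ⊕ takes the minimum of its arguments and ⊗ takes their sum. Working out the expression (((9 ⊗ 4) ⊕ (4 ⊕ -2)) ⊗ ((-1 ⊗ -4) ⊗ (9 ⊗ -4))) gives -2.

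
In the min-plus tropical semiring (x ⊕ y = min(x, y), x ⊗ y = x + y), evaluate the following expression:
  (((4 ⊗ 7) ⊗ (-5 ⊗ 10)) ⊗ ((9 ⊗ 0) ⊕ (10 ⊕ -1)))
(((4 ⊗ 7) ⊗ (-5 ⊗ 10)) ⊗ ((9 ⊗ 0) ⊕ (10 ⊕ -1))) = 15

Expand innermost to outermost. Recall ⊕ takes the minimum of its arguments and ⊗ takes their sum. Working out the expression (((4 ⊗ 7) ⊗ (-5 ⊗ 10)) ⊗ ((9 ⊗ 0) ⊕ (10 ⊕ -1))) gives 15.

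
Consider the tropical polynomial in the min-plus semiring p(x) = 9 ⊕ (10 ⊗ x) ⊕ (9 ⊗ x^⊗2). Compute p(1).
p(1) = 9

A tropical monomial a ⊗ x^⊗i evaluates to a + i · x. Evaluating each term at x = 1:
  Term 0 contributes 9 + 0 · 1 = 9
  Term 1 contributes 10 + 1 · 1 = 11
  Term 2 contributes 9 + 2 · 1 = 11
p(1) = ⊕ of these = min[9, 11, 11] = 9.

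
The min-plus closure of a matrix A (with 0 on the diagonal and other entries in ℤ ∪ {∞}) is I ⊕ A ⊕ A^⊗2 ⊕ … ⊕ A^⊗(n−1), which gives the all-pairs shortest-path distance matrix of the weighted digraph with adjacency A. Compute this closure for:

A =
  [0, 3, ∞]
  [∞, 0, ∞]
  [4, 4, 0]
Closure =
  [0, 3, ∞]
  [∞, 0, ∞]
  [4, 4, 0]

This is the Floyd-Warshall all-pairs shortest-path computation. For each intermediate vertex k = 0, 1, …, 2, update dist[i][j] ← min(dist[i][j], dist[i][k] + dist[k][j]). The final matrix gives, for each (i, j), the minimum total weight of any directed path from i to j (possibly empty when i = j).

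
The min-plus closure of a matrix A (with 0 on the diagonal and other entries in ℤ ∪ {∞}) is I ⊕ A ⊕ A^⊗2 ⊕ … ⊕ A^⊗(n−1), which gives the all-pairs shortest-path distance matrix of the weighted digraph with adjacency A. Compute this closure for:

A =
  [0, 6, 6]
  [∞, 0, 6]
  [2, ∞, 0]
Closure =
  [0, 6, 6]
  [8, 0, 6]
  [2, 8, 0]

This is the Floyd-Warshall all-pairs shortest-path computation. For each intermediate vertex k = 0, 1, …, 2, update dist[i][j] ← min(dist[i][j], dist[i][k] + dist[k][j]). The final matrix gives, for each (i, j), the minimum total weight of any directed path from i to j (possibly empty when i = j).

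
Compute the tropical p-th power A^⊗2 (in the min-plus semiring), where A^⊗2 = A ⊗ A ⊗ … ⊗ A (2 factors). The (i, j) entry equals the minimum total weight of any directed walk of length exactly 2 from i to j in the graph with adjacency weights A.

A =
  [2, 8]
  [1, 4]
A^⊗2 =
  [4, 10]
  [3, 8]

Each entry (A^⊗2)_ij equals the minimum over all length-2 walks i = v_0 → v_1 → … → v_2 = j of Σ_t A[v_t][v_{t+1}]. For example, for (i, j) = (0, 1) we minimise over 2 possible intermediate vertex sequences; the minimum is 10, attained along the walk 0 → 0 → 1.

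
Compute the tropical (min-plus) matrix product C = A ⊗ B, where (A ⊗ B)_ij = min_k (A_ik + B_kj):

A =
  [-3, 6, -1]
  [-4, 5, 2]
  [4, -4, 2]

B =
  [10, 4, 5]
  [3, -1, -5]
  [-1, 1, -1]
A ⊗ B =
  [-2, 0, -2]
  [1, 0, 0]
  [-1, -5, -9]

Apply the min-plus product entry-by-entry:
  C[0][0] = min over k of (A[0][0] + B[0][0] = -3 + 10 = 7, A[0][1] + B[1][0] = 6 + 3 = 9, A[0][2] + B[2][0] = -1 + -1 = -2) = -2 (attained at k = 2)
  C[0][1] = min over k of (A[0][0] + B[0][1] = -3 + 4 = 1, A[0][1] + B[1][1] = 6 + -1 = 5, A[0][2] + B[2][1] = -1 + 1 = 0) = 0 (attained at k = 2)
  C[0][2] = min over k of (A[0][0] + B[0][2] = -3 + 5 = 2, A[0][1] + B[1][2] = 6 + -5 = 1, A[0][2] + B[2][2] = -1 + -1 = -2) = -2 (attained at k = 2)
  C[1][0] = min over k of (A[1][0] + B[0][0] = -4 + 10 = 6, A[1][1] + B[1][0] = 5 + 3 = 8, A[1][2] + B[2][0] = 2 + -1 = 1) = 1 (attained at k = 2)
  C[1][1] = min over k of (A[1][0] + B[0][1] = -4 + 4 = 0, A[1][1] + B[1][1] = 5 + -1 = 4, A[1][2] + B[2][1] = 2 + 1 = 3) = 0 (attained at k = 0)
  C[1][2] = min over k of (A[1][0] + B[0][2] = -4 + 5 = 1, A[1][1] + B[1][2] = 5 + -5 = 0, A[1][2] + B[2][2] = 2 + -1 = 1) = 0 (attained at k = 1)
  C[2][0] = min over k of (A[2][0] + B[0][0] = 4 + 10 = 14, A[2][1] + B[1][0] = -4 + 3 = -1, A[2][2] + B[2][0] = 2 + -1 = 1) = -1 (attained at k = 1)
  C[2][1] = min over k of (A[2][0] + B[0][1] = 4 + 4 = 8, A[2][1] + B[1][1] = -4 + -1 = -5, A[2][2] + B[2][1] = 2 + 1 = 3) = -5 (attained at k = 1)
  C[2][2] = min over k of (A[2][0] + B[0][2] = 4 + 5 = 9, A[2][1] + B[1][2] = -4 + -5 = -9, A[2][2] + B[2][2] = 2 + -1 = 1) = -9 (attained at k = 1)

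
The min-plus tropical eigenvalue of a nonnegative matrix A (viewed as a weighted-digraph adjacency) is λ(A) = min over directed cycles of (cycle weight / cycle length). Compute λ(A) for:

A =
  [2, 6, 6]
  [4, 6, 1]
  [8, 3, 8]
λ(A) = 2

Enumerate directed cycles and compute their means (weight / length). Sample:
  cycle 0 → 0: weight = 2, length = 1, mean = 2/1 ≈ 2.000
  cycle 1 → 1: weight = 6, length = 1, mean = 6/1 ≈ 6.000
  cycle 2 → 2: weight = 8, length = 1, mean = 8/1 ≈ 8.000
  cycle 0 → 1 → 0: weight = 10, length = 2, mean = 10/2 ≈ 5.000
  cycle 0 → 2 → 0: weight = 14, length = 2, mean = 14/2 ≈ 7.000
  cycle 1 → 0 → 1: weight = 10, length = 2, mean = 10/2 ≈ 5.000
Minimum mean = 2.000, attained e.g. along the cycle 0 → 0 with weight 2 and length 1. So λ(A) = 2/1 = 2.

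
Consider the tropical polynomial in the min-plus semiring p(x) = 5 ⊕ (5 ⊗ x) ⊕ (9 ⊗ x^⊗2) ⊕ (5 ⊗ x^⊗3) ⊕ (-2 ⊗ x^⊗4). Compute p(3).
p(3) = 5

A tropical monomial a ⊗ x^⊗i evaluates to a + i · x. Evaluating each term at x = 3:
  Term 0 contributes 5 + 0 · 3 = 5
  Term 1 contributes 5 + 1 · 3 = 8
  Term 2 contributes 9 + 2 · 3 = 15
  Term 3 contributes 5 + 3 · 3 = 14
  Term 4 contributes -2 + 4 · 3 = 10
p(3) = ⊕ of these = min[5, 8, 15, 14, 10] = 5.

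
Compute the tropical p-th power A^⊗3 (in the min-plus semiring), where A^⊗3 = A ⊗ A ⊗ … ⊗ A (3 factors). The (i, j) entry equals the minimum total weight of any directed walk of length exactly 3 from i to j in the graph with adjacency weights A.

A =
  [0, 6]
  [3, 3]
A^⊗3 =
  [0, 6]
  [3, 9]

Each entry (A^⊗3)_ij equals the minimum over all length-3 walks i = v_0 → v_1 → … → v_3 = j of Σ_t A[v_t][v_{t+1}]. For example, for (i, j) = (0, 1) we minimise over 4 possible intermediate vertex sequences; the minimum is 6, attained along the walk 0 → 0 → 0 → 1.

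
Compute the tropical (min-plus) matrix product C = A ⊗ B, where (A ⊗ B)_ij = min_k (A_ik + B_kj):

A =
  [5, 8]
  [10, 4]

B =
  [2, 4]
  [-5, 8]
A ⊗ B =
  [3, 9]
  [-1, 12]

Apply the min-plus product entry-by-entry:
  C[0][0] = min over k of (A[0][0] + B[0][0] = 5 + 2 = 7, A[0][1] + B[1][0] = 8 + -5 = 3) = 3 (attained at k = 1)
  C[0][1] = min over k of (A[0][0] + B[0][1] = 5 + 4 = 9, A[0][1] + B[1][1] = 8 + 8 = 16) = 9 (attained at k = 0)
  C[1][0] = min over k of (A[1][0] + B[0][0] = 10 + 2 = 12, A[1][1] + B[1][0] = 4 + -5 = -1) = -1 (attained at k = 1)
  C[1][1] = min over k of (A[1][0] + B[0][1] = 10 + 4 = 14, A[1][1] + B[1][1] = 4 + 8 = 12) = 12 (attained at k = 1)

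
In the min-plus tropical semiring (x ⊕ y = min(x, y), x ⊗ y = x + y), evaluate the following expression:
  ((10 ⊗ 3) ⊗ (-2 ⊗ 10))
((10 ⊗ 3) ⊗ (-2 ⊗ 10)) = 21

Expand innermost to outermost. Recall ⊕ takes the minimum of its arguments and ⊗ takes their sum. Working out the expression ((10 ⊗ 3) ⊗ (-2 ⊗ 10)) gives 21.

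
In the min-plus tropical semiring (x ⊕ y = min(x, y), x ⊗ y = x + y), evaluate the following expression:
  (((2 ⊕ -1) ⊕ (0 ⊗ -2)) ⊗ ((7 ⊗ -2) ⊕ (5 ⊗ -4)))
(((2 ⊕ -1) ⊕ (0 ⊗ -2)) ⊗ ((7 ⊗ -2) ⊕ (5 ⊗ -4))) = -1

Expand innermost to outermost. Recall ⊕ takes the minimum of its arguments and ⊗ takes their sum. Working out the expression (((2 ⊕ -1) ⊕ (0 ⊗ -2)) ⊗ ((7 ⊗ -2) ⊕ (5 ⊗ -4))) gives -1.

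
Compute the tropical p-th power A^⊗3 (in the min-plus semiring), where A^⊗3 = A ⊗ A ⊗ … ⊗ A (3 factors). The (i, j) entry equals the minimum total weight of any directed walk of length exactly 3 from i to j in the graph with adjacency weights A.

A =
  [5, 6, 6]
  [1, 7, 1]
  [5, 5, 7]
A^⊗3 =
  [12, 12, 12]
  [7, 12, 7]
  [11, 11, 12]

Each entry (A^⊗3)_ij equals the minimum over all length-3 walks i = v_0 → v_1 → … → v_3 = j of Σ_t A[v_t][v_{t+1}]. For example, for (i, j) = (0, 2) we minimise over 9 possible intermediate vertex sequences; the minimum is 12, attained along the walk 0 → 0 → 1 → 2.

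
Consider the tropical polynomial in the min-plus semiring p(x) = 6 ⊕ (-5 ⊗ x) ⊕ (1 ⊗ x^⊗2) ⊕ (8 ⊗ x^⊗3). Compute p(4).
p(4) = -1

A tropical monomial a ⊗ x^⊗i evaluates to a + i · x. Evaluating each term at x = 4:
  Term 0 contributes 6 + 0 · 4 = 6
  Term 1 contributes -5 + 1 · 4 = -1
  Term 2 contributes 1 + 2 · 4 = 9
  Term 3 contributes 8 + 3 · 4 = 20
p(4) = ⊕ of these = min[6, -1, 9, 20] = -1.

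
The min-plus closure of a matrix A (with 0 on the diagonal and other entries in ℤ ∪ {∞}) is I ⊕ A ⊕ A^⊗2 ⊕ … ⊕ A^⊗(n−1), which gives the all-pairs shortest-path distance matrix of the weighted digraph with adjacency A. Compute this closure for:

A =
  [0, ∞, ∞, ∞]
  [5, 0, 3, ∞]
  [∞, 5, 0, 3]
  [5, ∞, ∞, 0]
Closure =
  [0, ∞, ∞, ∞]
  [5, 0, 3, 6]
  [8, 5, 0, 3]
  [5, ∞, ∞, 0]

This is the Floyd-Warshall all-pairs shortest-path computation. For each intermediate vertex k = 0, 1, …, 3, update dist[i][j] ← min(dist[i][j], dist[i][k] + dist[k][j]). The final matrix gives, for each (i, j), the minimum total weight of any directed path from i to j (possibly empty when i = j).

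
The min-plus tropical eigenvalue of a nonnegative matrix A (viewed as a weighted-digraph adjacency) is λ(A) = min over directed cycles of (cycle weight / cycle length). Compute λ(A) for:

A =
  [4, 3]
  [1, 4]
λ(A) = 2

Enumerate directed cycles and compute their means (weight / length). Sample:
  cycle 0 → 0: weight = 4, length = 1, mean = 4/1 ≈ 4.000
  cycle 1 → 1: weight = 4, length = 1, mean = 4/1 ≈ 4.000
  cycle 0 → 1 → 0: weight = 4, length = 2, mean = 4/2 ≈ 2.000
  cycle 1 → 0 → 1: weight = 4, length = 2, mean = 4/2 ≈ 2.000
Minimum mean = 2.000, attained e.g. along the cycle 0 → 1 → 0 with weight 4 and length 2. So λ(A) = 4/2 = 2.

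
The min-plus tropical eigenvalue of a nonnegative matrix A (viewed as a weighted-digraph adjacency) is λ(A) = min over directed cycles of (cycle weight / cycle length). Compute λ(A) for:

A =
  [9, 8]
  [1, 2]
λ(A) = 2

Enumerate directed cycles and compute their means (weight / length). Sample:
  cycle 0 → 0: weight = 9, length = 1, mean = 9/1 ≈ 9.000
  cycle 1 → 1: weight = 2, length = 1, mean = 2/1 ≈ 2.000
  cycle 0 → 1 → 0: weight = 9, length = 2, mean = 9/2 ≈ 4.500
  cycle 1 → 0 → 1: weight = 9, length = 2, mean = 9/2 ≈ 4.500
Minimum mean = 2.000, attained e.g. along the cycle 1 → 1 with weight 2 and length 1. So λ(A) = 2/1 = 2.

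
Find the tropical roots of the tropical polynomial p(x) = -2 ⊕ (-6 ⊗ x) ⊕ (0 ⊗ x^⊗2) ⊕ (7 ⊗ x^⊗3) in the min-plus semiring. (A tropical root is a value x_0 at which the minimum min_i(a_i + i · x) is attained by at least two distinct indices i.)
Roots: {-7, -6, 4}

Each tropical root is a break point of the lower envelope of the lines y = a_i + i · x (there are 4 lines, with slopes 0, 1, ..., 3). Only the lines that attain the minimum somewhere contribute to roots; other lines are dominated. Here the surviving (envelope) indices are i = 3, i = 2, i = 1, i = 0.
Intersections between consecutive envelope lines give the roots: for adjacent envelope indices i < j the intersection is x = (a_i − a_j) / (j − i). Reading off the sorted break points: {-7, -6, 4}.
Verification: at each break x_0, at least two indices attain the minimum of min_i(a_i + i · x_0).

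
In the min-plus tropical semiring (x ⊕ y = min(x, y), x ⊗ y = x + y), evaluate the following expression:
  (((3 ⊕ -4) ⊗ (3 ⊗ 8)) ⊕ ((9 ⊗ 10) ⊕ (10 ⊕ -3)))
(((3 ⊕ -4) ⊗ (3 ⊗ 8)) ⊕ ((9 ⊗ 10) ⊕ (10 ⊕ -3))) = -3

Expand innermost to outermost. Recall ⊕ takes the minimum of its arguments and ⊗ takes their sum. Working out the expression (((3 ⊕ -4) ⊗ (3 ⊗ 8)) ⊕ ((9 ⊗ 10) ⊕ (10 ⊕ -3))) gives -3.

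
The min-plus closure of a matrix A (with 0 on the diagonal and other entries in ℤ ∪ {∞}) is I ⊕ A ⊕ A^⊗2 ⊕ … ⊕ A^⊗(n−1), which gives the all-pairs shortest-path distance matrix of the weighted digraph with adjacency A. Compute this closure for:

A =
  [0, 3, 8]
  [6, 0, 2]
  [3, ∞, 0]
Closure =
  [0, 3, 5]
  [5, 0, 2]
  [3, 6, 0]

This is the Floyd-Warshall all-pairs shortest-path computation. For each intermediate vertex k = 0, 1, …, 2, update dist[i][j] ← min(dist[i][j], dist[i][k] + dist[k][j]). The final matrix gives, for each (i, j), the minimum total weight of any directed path from i to j (possibly empty when i = j).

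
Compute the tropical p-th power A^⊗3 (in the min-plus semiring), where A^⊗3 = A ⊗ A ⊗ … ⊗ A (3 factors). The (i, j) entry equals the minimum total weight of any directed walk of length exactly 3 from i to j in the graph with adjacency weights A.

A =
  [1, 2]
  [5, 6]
A^⊗3 =
  [3, 4]
  [7, 8]

Each entry (A^⊗3)_ij equals the minimum over all length-3 walks i = v_0 → v_1 → … → v_3 = j of Σ_t A[v_t][v_{t+1}]. For example, for (i, j) = (0, 1) we minimise over 4 possible intermediate vertex sequences; the minimum is 4, attained along the walk 0 → 0 → 0 → 1.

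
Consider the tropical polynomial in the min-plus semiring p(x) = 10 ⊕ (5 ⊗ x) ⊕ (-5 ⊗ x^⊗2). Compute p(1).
p(1) = -3

A tropical monomial a ⊗ x^⊗i evaluates to a + i · x. Evaluating each term at x = 1:
  Term 0 contributes 10 + 0 · 1 = 10
  Term 1 contributes 5 + 1 · 1 = 6
  Term 2 contributes -5 + 2 · 1 = -3
p(1) = ⊕ of these = min[10, 6, -3] = -3.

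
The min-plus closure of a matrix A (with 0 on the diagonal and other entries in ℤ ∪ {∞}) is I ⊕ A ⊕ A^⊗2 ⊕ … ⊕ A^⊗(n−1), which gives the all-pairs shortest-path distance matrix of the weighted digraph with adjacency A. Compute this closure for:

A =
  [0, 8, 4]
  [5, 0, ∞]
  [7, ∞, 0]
Closure =
  [0, 8, 4]
  [5, 0, 9]
  [7, 15, 0]

This is the Floyd-Warshall all-pairs shortest-path computation. For each intermediate vertex k = 0, 1, …, 2, update dist[i][j] ← min(dist[i][j], dist[i][k] + dist[k][j]). The final matrix gives, for each (i, j), the minimum total weight of any directed path from i to j (possibly empty when i = j).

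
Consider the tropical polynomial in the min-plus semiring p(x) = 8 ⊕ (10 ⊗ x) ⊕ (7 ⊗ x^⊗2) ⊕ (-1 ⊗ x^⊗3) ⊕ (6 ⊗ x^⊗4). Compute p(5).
p(5) = 8

A tropical monomial a ⊗ x^⊗i evaluates to a + i · x. Evaluating each term at x = 5:
  Term 0 contributes 8 + 0 · 5 = 8
  Term 1 contributes 10 + 1 · 5 = 15
  Term 2 contributes 7 + 2 · 5 = 17
  Term 3 contributes -1 + 3 · 5 = 14
  Term 4 contributes 6 + 4 · 5 = 26
p(5) = ⊕ of these = min[8, 15, 17, 14, 26] = 8.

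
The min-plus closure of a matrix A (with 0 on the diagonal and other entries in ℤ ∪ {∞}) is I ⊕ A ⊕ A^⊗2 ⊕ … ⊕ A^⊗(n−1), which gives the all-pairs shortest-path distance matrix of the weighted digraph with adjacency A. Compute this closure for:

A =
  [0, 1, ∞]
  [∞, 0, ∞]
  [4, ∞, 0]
Closure =
  [0, 1, ∞]
  [∞, 0, ∞]
  [4, 5, 0]

This is the Floyd-Warshall all-pairs shortest-path computation. For each intermediate vertex k = 0, 1, …, 2, update dist[i][j] ← min(dist[i][j], dist[i][k] + dist[k][j]). The final matrix gives, for each (i, j), the minimum total weight of any directed path from i to j (possibly empty when i = j).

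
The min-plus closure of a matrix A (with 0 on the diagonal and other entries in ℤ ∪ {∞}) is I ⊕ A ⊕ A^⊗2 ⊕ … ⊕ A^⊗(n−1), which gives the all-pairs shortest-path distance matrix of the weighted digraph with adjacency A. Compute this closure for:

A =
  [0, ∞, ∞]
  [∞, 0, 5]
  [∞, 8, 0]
Closure =
  [0, ∞, ∞]
  [∞, 0, 5]
  [∞, 8, 0]

This is the Floyd-Warshall all-pairs shortest-path computation. For each intermediate vertex k = 0, 1, …, 2, update dist[i][j] ← min(dist[i][j], dist[i][k] + dist[k][j]). The final matrix gives, for each (i, j), the minimum total weight of any directed path from i to j (possibly empty when i = j).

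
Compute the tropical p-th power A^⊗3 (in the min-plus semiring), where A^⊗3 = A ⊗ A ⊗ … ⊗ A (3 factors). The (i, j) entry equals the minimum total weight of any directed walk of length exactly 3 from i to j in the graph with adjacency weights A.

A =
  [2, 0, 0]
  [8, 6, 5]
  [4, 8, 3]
A^⊗3 =
  [6, 4, 4]
  [11, 9, 9]
  [8, 6, 6]

Each entry (A^⊗3)_ij equals the minimum over all length-3 walks i = v_0 → v_1 → … → v_3 = j of Σ_t A[v_t][v_{t+1}]. For example, for (i, j) = (0, 2) we minimise over 9 possible intermediate vertex sequences; the minimum is 4, attained along the walk 0 → 0 → 0 → 2.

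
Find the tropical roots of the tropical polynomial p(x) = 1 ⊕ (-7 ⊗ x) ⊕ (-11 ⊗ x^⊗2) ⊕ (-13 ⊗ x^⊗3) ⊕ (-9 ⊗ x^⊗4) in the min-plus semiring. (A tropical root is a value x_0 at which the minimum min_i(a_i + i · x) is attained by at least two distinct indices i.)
Roots: {-4, 2, 4, 8}

Each tropical root is a break point of the lower envelope of the lines y = a_i + i · x (there are 5 lines, with slopes 0, 1, ..., 4). Only the lines that attain the minimum somewhere contribute to roots; other lines are dominated. Here the surviving (envelope) indices are i = 4, i = 3, i = 2, i = 1, i = 0.
Intersections between consecutive envelope lines give the roots: for adjacent envelope indices i < j the intersection is x = (a_i − a_j) / (j − i). Reading off the sorted break points: {-4, 2, 4, 8}.
Verification: at each break x_0, at least two indices attain the minimum of min_i(a_i + i · x_0).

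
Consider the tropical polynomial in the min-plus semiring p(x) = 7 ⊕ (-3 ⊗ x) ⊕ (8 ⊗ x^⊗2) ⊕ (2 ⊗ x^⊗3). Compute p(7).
p(7) = 4

A tropical monomial a ⊗ x^⊗i evaluates to a + i · x. Evaluating each term at x = 7:
  Term 0 contributes 7 + 0 · 7 = 7
  Term 1 contributes -3 + 1 · 7 = 4
  Term 2 contributes 8 + 2 · 7 = 22
  Term 3 contributes 2 + 3 · 7 = 23
p(7) = ⊕ of these = min[7, 4, 22, 23] = 4.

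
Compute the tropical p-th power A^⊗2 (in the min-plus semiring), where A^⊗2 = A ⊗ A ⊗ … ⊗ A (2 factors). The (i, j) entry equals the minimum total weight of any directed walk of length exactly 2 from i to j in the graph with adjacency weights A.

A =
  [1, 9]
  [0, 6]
A^⊗2 =
  [2, 10]
  [1, 9]

Each entry (A^⊗2)_ij equals the minimum over all length-2 walks i = v_0 → v_1 → … → v_2 = j of Σ_t A[v_t][v_{t+1}]. For example, for (i, j) = (0, 1) we minimise over 2 possible intermediate vertex sequences; the minimum is 10, attained along the walk 0 → 0 → 1.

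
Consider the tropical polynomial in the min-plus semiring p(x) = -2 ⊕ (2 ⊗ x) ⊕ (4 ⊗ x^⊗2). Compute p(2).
p(2) = -2

A tropical monomial a ⊗ x^⊗i evaluates to a + i · x. Evaluating each term at x = 2:
  Term 0 contributes -2 + 0 · 2 = -2
  Term 1 contributes 2 + 1 · 2 = 4
  Term 2 contributes 4 + 2 · 2 = 8
p(2) = ⊕ of these = min[-2, 4, 8] = -2.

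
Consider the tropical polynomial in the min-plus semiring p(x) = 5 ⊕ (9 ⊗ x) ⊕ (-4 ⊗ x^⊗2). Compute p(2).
p(2) = 0

A tropical monomial a ⊗ x^⊗i evaluates to a + i · x. Evaluating each term at x = 2:
  Term 0 contributes 5 + 0 · 2 = 5
  Term 1 contributes 9 + 1 · 2 = 11
  Term 2 contributes -4 + 2 · 2 = 0
p(2) = ⊕ of these = min[5, 11, 0] = 0.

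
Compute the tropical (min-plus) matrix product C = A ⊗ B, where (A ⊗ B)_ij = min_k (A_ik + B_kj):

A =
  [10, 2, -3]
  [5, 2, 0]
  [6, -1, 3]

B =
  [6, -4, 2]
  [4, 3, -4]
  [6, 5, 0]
A ⊗ B =
  [3, 2, -3]
  [6, 1, -2]
  [3, 2, -5]

Apply the min-plus product entry-by-entry:
  C[0][0] = min over k of (A[0][0] + B[0][0] = 10 + 6 = 16, A[0][1] + B[1][0] = 2 + 4 = 6, A[0][2] + B[2][0] = -3 + 6 = 3) = 3 (attained at k = 2)
  C[0][1] = min over k of (A[0][0] + B[0][1] = 10 + -4 = 6, A[0][1] + B[1][1] = 2 + 3 = 5, A[0][2] + B[2][1] = -3 + 5 = 2) = 2 (attained at k = 2)
  C[0][2] = min over k of (A[0][0] + B[0][2] = 10 + 2 = 12, A[0][1] + B[1][2] = 2 + -4 = -2, A[0][2] + B[2][2] = -3 + 0 = -3) = -3 (attained at k = 2)
  C[1][0] = min over k of (A[1][0] + B[0][0] = 5 + 6 = 11, A[1][1] + B[1][0] = 2 + 4 = 6, A[1][2] + B[2][0] = 0 + 6 = 6) = 6 (attained at k = 1)
  C[1][1] = min over k of (A[1][0] + B[0][1] = 5 + -4 = 1, A[1][1] + B[1][1] = 2 + 3 = 5, A[1][2] + B[2][1] = 0 + 5 = 5) = 1 (attained at k = 0)
  C[1][2] = min over k of (A[1][0] + B[0][2] = 5 + 2 = 7, A[1][1] + B[1][2] = 2 + -4 = -2, A[1][2] + B[2][2] = 0 + 0 = 0) = -2 (attained at k = 1)
  C[2][0] = min over k of (A[2][0] + B[0][0] = 6 + 6 = 12, A[2][1] + B[1][0] = -1 + 4 = 3, A[2][2] + B[2][0] = 3 + 6 = 9) = 3 (attained at k = 1)
  C[2][1] = min over k of (A[2][0] + B[0][1] = 6 + -4 = 2, A[2][1] + B[1][1] = -1 + 3 = 2, A[2][2] + B[2][1] = 3 + 5 = 8) = 2 (attained at k = 0)
  C[2][2] = min over k of (A[2][0] + B[0][2] = 6 + 2 = 8, A[2][1] + B[1][2] = -1 + -4 = -5, A[2][2] + B[2][2] = 3 + 0 = 3) = -5 (attained at k = 1)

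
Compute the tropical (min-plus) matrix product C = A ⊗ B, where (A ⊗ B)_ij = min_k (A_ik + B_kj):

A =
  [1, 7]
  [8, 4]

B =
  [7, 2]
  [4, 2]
A ⊗ B =
  [8, 3]
  [8, 6]

Apply the min-plus product entry-by-entry:
  C[0][0] = min over k of (A[0][0] + B[0][0] = 1 + 7 = 8, A[0][1] + B[1][0] = 7 + 4 = 11) = 8 (attained at k = 0)
  C[0][1] = min over k of (A[0][0] + B[0][1] = 1 + 2 = 3, A[0][1] + B[1][1] = 7 + 2 = 9) = 3 (attained at k = 0)
  C[1][0] = min over k of (A[1][0] + B[0][0] = 8 + 7 = 15, A[1][1] + B[1][0] = 4 + 4 = 8) = 8 (attained at k = 1)
  C[1][1] = min over k of (A[1][0] + B[0][1] = 8 + 2 = 10, A[1][1] + B[1][1] = 4 + 2 = 6) = 6 (attained at k = 1)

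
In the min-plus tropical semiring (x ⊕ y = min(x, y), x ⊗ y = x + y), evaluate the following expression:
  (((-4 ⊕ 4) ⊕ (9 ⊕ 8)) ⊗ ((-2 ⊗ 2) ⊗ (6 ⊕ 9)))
(((-4 ⊕ 4) ⊕ (9 ⊕ 8)) ⊗ ((-2 ⊗ 2) ⊗ (6 ⊕ 9))) = 2

Expand innermost to outermost. Recall ⊕ takes the minimum of its arguments and ⊗ takes their sum. Working out the expression (((-4 ⊕ 4) ⊕ (9 ⊕ 8)) ⊗ ((-2 ⊗ 2) ⊗ (6 ⊕ 9))) gives 2.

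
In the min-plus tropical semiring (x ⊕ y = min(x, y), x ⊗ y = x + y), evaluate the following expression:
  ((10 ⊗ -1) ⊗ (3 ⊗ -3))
((10 ⊗ -1) ⊗ (3 ⊗ -3)) = 9

Expand innermost to outermost. Recall ⊕ takes the minimum of its arguments and ⊗ takes their sum. Working out the expression ((10 ⊗ -1) ⊗ (3 ⊗ -3)) gives 9.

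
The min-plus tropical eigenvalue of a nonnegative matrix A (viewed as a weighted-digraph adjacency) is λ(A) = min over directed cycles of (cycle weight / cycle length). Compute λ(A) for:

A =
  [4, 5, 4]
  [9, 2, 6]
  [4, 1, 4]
λ(A) = 2

Enumerate directed cycles and compute their means (weight / length). Sample:
  cycle 0 → 0: weight = 4, length = 1, mean = 4/1 ≈ 4.000
  cycle 1 → 1: weight = 2, length = 1, mean = 2/1 ≈ 2.000
  cycle 2 → 2: weight = 4, length = 1, mean = 4/1 ≈ 4.000
  cycle 0 → 1 → 0: weight = 14, length = 2, mean = 14/2 ≈ 7.000
  cycle 0 → 2 → 0: weight = 8, length = 2, mean = 8/2 ≈ 4.000
  cycle 1 → 0 → 1: weight = 14, length = 2, mean = 14/2 ≈ 7.000
Minimum mean = 2.000, attained e.g. along the cycle 1 → 1 with weight 2 and length 1. So λ(A) = 2/1 = 2.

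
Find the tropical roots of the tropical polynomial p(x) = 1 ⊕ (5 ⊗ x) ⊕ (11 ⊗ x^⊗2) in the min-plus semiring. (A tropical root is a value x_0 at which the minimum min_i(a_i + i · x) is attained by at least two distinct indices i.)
Roots: {-6, -4}

Each tropical root is a break point of the lower envelope of the lines y = a_i + i · x (there are 3 lines, with slopes 0, 1, ..., 2). Only the lines that attain the minimum somewhere contribute to roots; other lines are dominated. Here the surviving (envelope) indices are i = 2, i = 1, i = 0.
Intersections between consecutive envelope lines give the roots: for adjacent envelope indices i < j the intersection is x = (a_i − a_j) / (j − i). Reading off the sorted break points: {-6, -4}.
Verification: at each break x_0, at least two indices attain the minimum of min_i(a_i + i · x_0).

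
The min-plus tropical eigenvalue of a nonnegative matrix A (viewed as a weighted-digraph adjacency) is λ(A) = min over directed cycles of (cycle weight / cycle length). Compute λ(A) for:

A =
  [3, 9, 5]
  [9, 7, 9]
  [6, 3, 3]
λ(A) = 3

Enumerate directed cycles and compute their means (weight / length). Sample:
  cycle 0 → 0: weight = 3, length = 1, mean = 3/1 ≈ 3.000
  cycle 1 → 1: weight = 7, length = 1, mean = 7/1 ≈ 7.000
  cycle 2 → 2: weight = 3, length = 1, mean = 3/1 ≈ 3.000
  cycle 0 → 1 → 0: weight = 18, length = 2, mean = 18/2 ≈ 9.000
  cycle 0 → 2 → 0: weight = 11, length = 2, mean = 11/2 ≈ 5.500
  cycle 1 → 0 → 1: weight = 18, length = 2, mean = 18/2 ≈ 9.000
Minimum mean = 3.000, attained e.g. along the cycle 0 → 0 with weight 3 and length 1. So λ(A) = 3/1 = 3.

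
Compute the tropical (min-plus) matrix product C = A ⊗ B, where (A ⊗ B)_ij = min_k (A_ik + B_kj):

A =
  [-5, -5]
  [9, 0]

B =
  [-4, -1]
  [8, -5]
A ⊗ B =
  [-9, -10]
  [5, -5]

Apply the min-plus product entry-by-entry:
  C[0][0] = min over k of (A[0][0] + B[0][0] = -5 + -4 = -9, A[0][1] + B[1][0] = -5 + 8 = 3) = -9 (attained at k = 0)
  C[0][1] = min over k of (A[0][0] + B[0][1] = -5 + -1 = -6, A[0][1] + B[1][1] = -5 + -5 = -10) = -10 (attained at k = 1)
  C[1][0] = min over k of (A[1][0] + B[0][0] = 9 + -4 = 5, A[1][1] + B[1][0] = 0 + 8 = 8) = 5 (attained at k = 0)
  C[1][1] = min over k of (A[1][0] + B[0][1] = 9 + -1 = 8, A[1][1] + B[1][1] = 0 + -5 = -5) = -5 (attained at k = 1)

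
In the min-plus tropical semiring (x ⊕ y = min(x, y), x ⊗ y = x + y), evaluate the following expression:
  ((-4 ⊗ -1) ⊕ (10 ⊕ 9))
((-4 ⊗ -1) ⊕ (10 ⊕ 9)) = -5

Expand innermost to outermost. Recall ⊕ takes the minimum of its arguments and ⊗ takes their sum. Working out the expression ((-4 ⊗ -1) ⊕ (10 ⊕ 9)) gives -5.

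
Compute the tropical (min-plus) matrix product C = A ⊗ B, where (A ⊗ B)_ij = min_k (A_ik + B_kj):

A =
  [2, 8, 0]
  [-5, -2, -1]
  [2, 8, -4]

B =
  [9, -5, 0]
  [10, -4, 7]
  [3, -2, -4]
A ⊗ B =
  [3, -3, -4]
  [2, -10, -5]
  [-1, -6, -8]

Apply the min-plus product entry-by-entry:
  C[0][0] = min over k of (A[0][0] + B[0][0] = 2 + 9 = 11, A[0][1] + B[1][0] = 8 + 10 = 18, A[0][2] + B[2][0] = 0 + 3 = 3) = 3 (attained at k = 2)
  C[0][1] = min over k of (A[0][0] + B[0][1] = 2 + -5 = -3, A[0][1] + B[1][1] = 8 + -4 = 4, A[0][2] + B[2][1] = 0 + -2 = -2) = -3 (attained at k = 0)
  C[0][2] = min over k of (A[0][0] + B[0][2] = 2 + 0 = 2, A[0][1] + B[1][2] = 8 + 7 = 15, A[0][2] + B[2][2] = 0 + -4 = -4) = -4 (attained at k = 2)
  C[1][0] = min over k of (A[1][0] + B[0][0] = -5 + 9 = 4, A[1][1] + B[1][0] = -2 + 10 = 8, A[1][2] + B[2][0] = -1 + 3 = 2) = 2 (attained at k = 2)
  C[1][1] = min over k of (A[1][0] + B[0][1] = -5 + -5 = -10, A[1][1] + B[1][1] = -2 + -4 = -6, A[1][2] + B[2][1] = -1 + -2 = -3) = -10 (attained at k = 0)
  C[1][2] = min over k of (A[1][0] + B[0][2] = -5 + 0 = -5, A[1][1] + B[1][2] = -2 + 7 = 5, A[1][2] + B[2][2] = -1 + -4 = -5) = -5 (attained at k = 0)
  C[2][0] = min over k of (A[2][0] + B[0][0] = 2 + 9 = 11, A[2][1] + B[1][0] = 8 + 10 = 18, A[2][2] + B[2][0] = -4 + 3 = -1) = -1 (attained at k = 2)
  C[2][1] = min over k of (A[2][0] + B[0][1] = 2 + -5 = -3, A[2][1] + B[1][1] = 8 + -4 = 4, A[2][2] + B[2][1] = -4 + -2 = -6) = -6 (attained at k = 2)
  C[2][2] = min over k of (A[2][0] + B[0][2] = 2 + 0 = 2, A[2][1] + B[1][2] = 8 + 7 = 15, A[2][2] + B[2][2] = -4 + -4 = -8) = -8 (attained at k = 2)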